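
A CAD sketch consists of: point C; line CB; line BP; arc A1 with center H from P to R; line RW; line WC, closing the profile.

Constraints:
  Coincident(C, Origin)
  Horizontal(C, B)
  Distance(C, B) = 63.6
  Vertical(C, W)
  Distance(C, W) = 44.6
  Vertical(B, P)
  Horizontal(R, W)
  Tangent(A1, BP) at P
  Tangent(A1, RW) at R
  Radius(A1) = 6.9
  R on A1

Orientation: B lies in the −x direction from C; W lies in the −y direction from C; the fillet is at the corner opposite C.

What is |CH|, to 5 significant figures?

68.089

C and W share the same x with |CW| = 44.6 and W on the −y side, so W = (0.0000, -44.600). The virtual corner opposite C is at (-63.600, -44.600). The tangent condition forces HP to be normal to BP and the tangent condition forces HR to be normal to RW, with radius 6.9, so the center H sits 6.9 in from both sides at H = (-56.700, -37.700). Then |CH| = |H − C| = 68.089.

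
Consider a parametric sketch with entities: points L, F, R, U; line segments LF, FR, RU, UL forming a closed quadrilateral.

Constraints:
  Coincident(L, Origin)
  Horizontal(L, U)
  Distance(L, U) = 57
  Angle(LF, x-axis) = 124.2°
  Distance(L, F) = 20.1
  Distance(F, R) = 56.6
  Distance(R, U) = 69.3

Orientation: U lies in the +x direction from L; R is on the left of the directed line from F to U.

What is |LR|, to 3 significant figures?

65.4

L is at the origin; LU is horizontal with |LU| = 57.0 and U in +x, so U = (57.0, 0). LF runs at 124.2° with |LF| = 20.1, so F = (-11.3, 16.6). R is determined by |FR| = 56.6 and |RU| = 69.3 together: it lies at the intersection of circle(F, 56.6) and circle(U, 69.3). With |FU| = 70.3, the foot of the radical line on FU is 23.8 from F and the perpendicular offset is √(56.6² − 23.8²) = 51.4. Taking the left-of-FU solution: R = (23.9, 60.9).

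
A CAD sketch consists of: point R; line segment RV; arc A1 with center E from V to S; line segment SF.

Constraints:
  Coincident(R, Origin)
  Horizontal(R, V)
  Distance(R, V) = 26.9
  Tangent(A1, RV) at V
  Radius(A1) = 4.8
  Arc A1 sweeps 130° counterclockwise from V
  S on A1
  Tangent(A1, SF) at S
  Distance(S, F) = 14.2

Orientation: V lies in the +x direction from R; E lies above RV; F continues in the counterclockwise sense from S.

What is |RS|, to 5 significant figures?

31.577

Tangency of A1 to RV means the radius EV is perpendicular to RV, so E = V + (0, 4.8) = (26.900, 4.8000). On A1, V sits at bearing -90° from E; a 130° counterclockwise sweep puts S at bearing 40°, so S = E + 4.8·(cos 40°, sin 40°) = (30.577, 7.8854). Then |RS| = |S − R| = 31.577.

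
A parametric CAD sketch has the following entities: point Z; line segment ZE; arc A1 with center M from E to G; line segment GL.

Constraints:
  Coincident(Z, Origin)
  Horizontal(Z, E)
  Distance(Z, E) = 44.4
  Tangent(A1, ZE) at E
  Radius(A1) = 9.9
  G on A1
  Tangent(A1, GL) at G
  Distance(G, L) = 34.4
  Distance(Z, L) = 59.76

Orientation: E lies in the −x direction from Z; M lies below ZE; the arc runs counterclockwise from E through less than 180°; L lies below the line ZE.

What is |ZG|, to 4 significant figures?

55.21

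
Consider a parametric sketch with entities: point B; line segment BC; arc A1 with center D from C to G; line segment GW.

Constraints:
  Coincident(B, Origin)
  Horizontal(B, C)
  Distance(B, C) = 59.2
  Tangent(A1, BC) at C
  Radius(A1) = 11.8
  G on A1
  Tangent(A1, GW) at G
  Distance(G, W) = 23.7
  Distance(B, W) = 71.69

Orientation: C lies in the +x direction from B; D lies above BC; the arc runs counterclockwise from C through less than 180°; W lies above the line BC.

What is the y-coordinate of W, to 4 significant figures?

38.24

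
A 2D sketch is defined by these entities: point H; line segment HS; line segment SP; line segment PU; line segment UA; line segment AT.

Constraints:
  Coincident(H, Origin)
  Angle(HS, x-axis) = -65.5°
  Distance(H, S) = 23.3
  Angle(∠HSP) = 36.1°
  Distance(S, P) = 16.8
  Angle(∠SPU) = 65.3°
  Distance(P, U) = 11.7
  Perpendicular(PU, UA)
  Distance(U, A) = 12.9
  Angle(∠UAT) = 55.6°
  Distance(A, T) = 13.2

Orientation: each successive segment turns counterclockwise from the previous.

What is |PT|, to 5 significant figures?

5.5022

PU ⟂ UA, so UA runs at -76.900°; with |UA| = 12.9, A = (4.5687, -19.961). ∠UAT = 55.6° gives AT at 47.500° from the x-axis; with |AT| = 13.2, T = (13.487, -10.229). Then |PT| = |T − P| = 5.5022.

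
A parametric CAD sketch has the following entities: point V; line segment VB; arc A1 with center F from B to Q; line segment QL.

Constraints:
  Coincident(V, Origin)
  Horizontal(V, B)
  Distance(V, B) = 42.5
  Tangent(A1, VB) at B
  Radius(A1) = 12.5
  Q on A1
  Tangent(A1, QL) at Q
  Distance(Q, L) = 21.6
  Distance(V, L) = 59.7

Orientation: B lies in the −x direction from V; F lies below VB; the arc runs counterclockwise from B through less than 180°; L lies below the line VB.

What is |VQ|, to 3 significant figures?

56.8

Checks: |FQ| = 12.50 ✓; ∠(FQ, QL) = 90.00° ✓; |QL| = 21.60 ✓; |VL| = 59.70 ✓.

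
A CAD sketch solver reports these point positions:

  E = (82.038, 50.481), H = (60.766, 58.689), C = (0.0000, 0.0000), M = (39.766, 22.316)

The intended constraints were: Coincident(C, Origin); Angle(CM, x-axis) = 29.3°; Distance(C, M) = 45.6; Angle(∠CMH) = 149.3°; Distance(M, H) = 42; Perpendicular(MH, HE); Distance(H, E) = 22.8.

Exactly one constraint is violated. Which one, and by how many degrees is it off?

Perpendicular(MH, HE) — off by 8.90°.

C = (0.00, 0.00) ✓; CM at 29.30° ✓; |CM| = 45.60 ✓; ∠CMH = 149.3° ✓; |MH| = 42.00 ✓; ∠(MH, HE) = 81.10° ✗; |HE| = 22.80 ✓.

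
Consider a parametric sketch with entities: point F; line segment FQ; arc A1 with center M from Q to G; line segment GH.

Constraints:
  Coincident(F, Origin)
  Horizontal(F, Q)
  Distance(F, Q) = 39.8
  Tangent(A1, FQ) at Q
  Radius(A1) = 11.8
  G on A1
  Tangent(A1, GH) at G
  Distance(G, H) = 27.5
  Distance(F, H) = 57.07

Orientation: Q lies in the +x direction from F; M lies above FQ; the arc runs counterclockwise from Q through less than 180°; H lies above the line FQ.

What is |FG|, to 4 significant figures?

53.22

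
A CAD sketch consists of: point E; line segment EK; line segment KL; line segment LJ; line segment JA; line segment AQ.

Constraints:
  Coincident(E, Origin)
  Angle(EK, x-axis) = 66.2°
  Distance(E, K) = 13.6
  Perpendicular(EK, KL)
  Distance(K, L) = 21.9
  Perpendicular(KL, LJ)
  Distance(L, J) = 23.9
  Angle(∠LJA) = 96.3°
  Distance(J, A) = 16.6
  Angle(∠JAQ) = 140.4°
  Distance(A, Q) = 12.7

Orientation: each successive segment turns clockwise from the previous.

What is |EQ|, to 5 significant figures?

7.3283

E is at the origin; EK runs at 66.2° with length 13.6, so K = (5.4882, 12.443). EK ⟂ KL, so KL runs at -23.800°; with |KL| = 21.9, L = (25.526, 3.6058). The perpendicularity gives LJ at right angles to KL, so LJ runs at -113.80°; with |LJ| = 23.9, J = (15.881, -18.262). ∠LJA = 96.3° gives JA at 162.50° from the x-axis; with |JA| = 16.6, A = (0.049399, -13.270). ∠JAQ = 140.4° gives AQ at 122.90° from the x-axis; with |AQ| = 12.7, Q = (-6.8489, -2.6068). Then |EQ| = |Q − E| = 7.3283.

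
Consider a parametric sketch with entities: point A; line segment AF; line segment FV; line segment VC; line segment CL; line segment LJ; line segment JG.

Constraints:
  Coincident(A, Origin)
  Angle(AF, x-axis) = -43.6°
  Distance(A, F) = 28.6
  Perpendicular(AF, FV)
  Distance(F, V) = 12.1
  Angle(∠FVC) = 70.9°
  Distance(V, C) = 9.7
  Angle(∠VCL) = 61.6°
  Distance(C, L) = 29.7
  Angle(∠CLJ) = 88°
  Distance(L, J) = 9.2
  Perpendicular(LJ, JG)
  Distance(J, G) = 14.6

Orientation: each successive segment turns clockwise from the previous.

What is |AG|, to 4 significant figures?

36.60

∠CLJ = 88.0° gives LJ at -93.10° from the x-axis; with |LJ| = 9.2, J = (37.12, -29.62). The perpendicularity gives JG at right angles to LJ, so JG runs at 176.9°; with |JG| = 14.6, G = (22.54, -28.83). Then |AG| = |G − A| = 36.60.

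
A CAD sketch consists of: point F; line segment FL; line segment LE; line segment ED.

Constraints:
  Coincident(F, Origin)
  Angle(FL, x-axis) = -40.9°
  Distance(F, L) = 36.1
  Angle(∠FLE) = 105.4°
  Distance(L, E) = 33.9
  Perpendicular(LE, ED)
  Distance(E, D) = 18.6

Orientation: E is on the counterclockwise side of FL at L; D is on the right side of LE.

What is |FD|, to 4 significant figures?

68.87

∠FLE = 105.4°, so LE runs at -40.9° + (180° − 105.4°) = 33.70° from the x-axis; with |LE| = 33.9, E = L + 33.9·(cos 33.70°, sin 33.70°) = (55.49, -4.827). LE ⟂ ED; with |ED| = 18.6 on the right of LE, D = E + 18.6·(0.5548, -0.8320) = (65.81, -20.30). Then |FD| = |D − F| = 68.87.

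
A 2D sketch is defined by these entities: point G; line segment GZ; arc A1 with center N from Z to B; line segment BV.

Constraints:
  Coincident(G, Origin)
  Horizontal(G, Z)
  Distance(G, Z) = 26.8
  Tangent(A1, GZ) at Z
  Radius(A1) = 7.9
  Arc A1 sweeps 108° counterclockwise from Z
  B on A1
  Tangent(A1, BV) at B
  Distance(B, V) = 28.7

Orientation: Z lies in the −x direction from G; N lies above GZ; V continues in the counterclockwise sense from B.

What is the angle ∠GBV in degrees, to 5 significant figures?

136.20°

G is at the origin; G and Z share the same y with |GZ| = 26.8 and Z on the −x side, so Z = (-26.800, 0.0000). Since A1 is tangent to GZ there, NZ ⟂ GZ, so N = Z + (0, 7.9) = (-26.800, 7.9000). On A1, Z sits at bearing -90° from N; a 108° counterclockwise sweep puts B at bearing 18°, so B = N + 7.9·(cos 18°, sin 18°) = (-19.287, 10.341). Tangency of A1 to BV means the radius NB is perpendicular to BV, so BV runs along (−sin 18°, cos 18°); with |BV| = 28.7, V = (-28.155, 37.637). Then cos ∠GBV = BG·BV / (|BG||BV|), giving 136.20°.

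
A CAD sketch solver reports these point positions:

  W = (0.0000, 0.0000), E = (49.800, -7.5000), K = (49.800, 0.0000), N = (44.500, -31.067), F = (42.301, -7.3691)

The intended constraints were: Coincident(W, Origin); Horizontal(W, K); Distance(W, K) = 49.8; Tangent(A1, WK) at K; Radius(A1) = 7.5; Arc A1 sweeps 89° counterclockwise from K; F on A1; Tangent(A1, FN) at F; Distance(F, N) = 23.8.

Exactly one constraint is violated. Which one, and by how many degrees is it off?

Tangent(A1, FN) at F — off by 6.30°.

W = (0.00, 0.00) ✓; W.y = 0.00, K.y = 0.00 ✓; |WK| = 49.80 ✓; ∠(EK, KW) = 90.00° ✓; |EK| = 7.500 ✓; bearing(E→F) − bearing(E→K) = 89.00° ✓; |EF| = 7.500 ✓; ∠(EF, FN) = 83.70° ✗; |FN| = 23.80 ✓.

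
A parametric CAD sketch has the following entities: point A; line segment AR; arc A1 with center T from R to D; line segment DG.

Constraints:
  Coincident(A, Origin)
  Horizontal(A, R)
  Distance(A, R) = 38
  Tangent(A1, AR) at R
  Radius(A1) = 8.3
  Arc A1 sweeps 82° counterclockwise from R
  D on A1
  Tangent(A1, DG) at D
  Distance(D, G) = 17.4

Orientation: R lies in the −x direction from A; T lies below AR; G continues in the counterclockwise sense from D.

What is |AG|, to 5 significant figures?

54.407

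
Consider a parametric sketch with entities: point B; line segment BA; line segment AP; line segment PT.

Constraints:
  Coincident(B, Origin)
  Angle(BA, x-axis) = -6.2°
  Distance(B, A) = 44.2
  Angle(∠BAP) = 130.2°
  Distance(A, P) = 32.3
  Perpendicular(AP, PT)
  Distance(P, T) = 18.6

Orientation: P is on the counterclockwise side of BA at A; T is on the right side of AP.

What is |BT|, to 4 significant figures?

80.26

∠BAP = 130.2°, so AP runs at -6.2° + (180° − 130.2°) = 43.60° from the x-axis; with |AP| = 32.3, P = A + 32.3·(cos 43.60°, sin 43.60°) = (67.33, 17.50). The perpendicularity gives PT at right angles to AP; with |PT| = 18.6 on the right of AP, T = P + 18.6·(0.6896, -0.7242) = (80.16, 4.032). Then |BT| = |T − B| = 80.26.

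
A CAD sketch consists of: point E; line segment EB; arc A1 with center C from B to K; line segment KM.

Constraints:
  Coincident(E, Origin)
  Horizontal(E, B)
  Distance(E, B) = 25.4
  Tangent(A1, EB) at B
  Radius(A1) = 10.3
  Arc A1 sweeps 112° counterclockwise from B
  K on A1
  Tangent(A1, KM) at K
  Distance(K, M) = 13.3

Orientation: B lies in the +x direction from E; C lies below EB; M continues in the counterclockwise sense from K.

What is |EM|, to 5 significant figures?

33.700

E is at the origin; EB is horizontal with |EB| = 25.4 and B on the +x side, so B = (25.400, 0.0000). Since A1 is tangent to EB there, CB ⟂ EB, so C = B + (0, -10.3) = (25.400, -10.300). On A1, B sits at bearing 90° from C; a 112° counterclockwise sweep puts K at bearing 202°, so K = C + 10.3·(cos 202°, sin 202°) = (15.850, -14.158). The tangent condition forces CK to be normal to KM, so KM runs along (−sin 202°, cos 202°); with |KM| = 13.3, M = (20.832, -26.490). Then |EM| = |M − E| = 33.700.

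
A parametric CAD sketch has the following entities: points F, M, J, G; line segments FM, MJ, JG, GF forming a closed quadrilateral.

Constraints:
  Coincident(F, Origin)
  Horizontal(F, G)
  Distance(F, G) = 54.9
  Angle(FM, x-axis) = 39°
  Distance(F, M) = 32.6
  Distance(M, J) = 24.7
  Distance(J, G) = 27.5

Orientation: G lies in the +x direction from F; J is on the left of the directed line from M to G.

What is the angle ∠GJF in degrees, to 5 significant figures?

73.301°

F is at the origin; F and G share the same y with |FG| = 54.9 and G in +x, so G = (54.9, 0). FM runs at 39.0° with |FM| = 32.6, so M = (25.335, 20.516). J is determined by |MJ| = 24.7 and |JG| = 27.5 together: it lies at the intersection of circle(M, 24.7) and circle(G, 27.5). With |MG| = 35.986, the foot of the radical line on MG is 15.962 from M and the perpendicular offset is √(24.7² − 15.962²) = 18.849. Taking the left-of-MG solution: J = (49.195, 26.902).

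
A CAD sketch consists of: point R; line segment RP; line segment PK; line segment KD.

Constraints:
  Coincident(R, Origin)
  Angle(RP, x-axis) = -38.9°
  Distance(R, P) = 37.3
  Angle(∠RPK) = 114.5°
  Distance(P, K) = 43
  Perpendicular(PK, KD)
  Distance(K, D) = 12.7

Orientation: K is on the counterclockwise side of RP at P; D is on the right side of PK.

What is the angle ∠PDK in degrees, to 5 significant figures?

73.546°

R is at the origin; RP runs at -38.9° with length 37.3, so P = 37.3·(cos -38.9°, sin -38.9°) = (29.028, -23.423). ∠RPK = 114.5°, so PK runs at -38.9° + (180° − 114.5°) = 26.600° from the x-axis; with |PK| = 43.0, K = P + 43.0·(cos 26.600°, sin 26.600°) = (67.477, -4.1694). PK ⟂ KD; with |KD| = 12.7 on the right of PK, D = K + 12.7·(0.44776, -0.89415) = (73.164, -15.525). Then cos ∠PDK = DP·DK / (|DP||DK|), giving 73.546°.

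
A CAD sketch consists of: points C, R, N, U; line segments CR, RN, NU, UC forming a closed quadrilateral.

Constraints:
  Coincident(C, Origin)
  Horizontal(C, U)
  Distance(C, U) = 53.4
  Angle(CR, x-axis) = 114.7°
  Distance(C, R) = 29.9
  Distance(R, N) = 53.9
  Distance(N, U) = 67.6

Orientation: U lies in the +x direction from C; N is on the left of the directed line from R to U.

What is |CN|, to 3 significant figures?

68.7

C is at the origin; CU is horizontal with |CU| = 53.4 and U in +x, so U = (53.4, 0). CR runs at 114.7° with |CR| = 29.9, so R = (-12.5, 27.2). N is determined by |RN| = 53.9 and |NU| = 67.6 together: it lies at the intersection of circle(R, 53.9) and circle(U, 67.6). With |RU| = 71.3, the foot of the radical line on RU is 24.0 from R and the perpendicular offset is √(53.9² − 24.0²) = 48.3. Taking the left-of-RU solution: N = (28.1, 62.7).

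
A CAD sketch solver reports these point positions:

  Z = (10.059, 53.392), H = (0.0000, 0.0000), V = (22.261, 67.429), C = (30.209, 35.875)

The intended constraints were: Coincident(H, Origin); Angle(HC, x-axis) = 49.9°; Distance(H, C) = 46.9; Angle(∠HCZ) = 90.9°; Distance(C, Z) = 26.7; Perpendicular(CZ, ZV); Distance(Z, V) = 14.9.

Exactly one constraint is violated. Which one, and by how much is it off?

Distance(Z, V) = 14.9 — off by 3.70.

H = (0.00, 0.00) ✓; HC at 49.90° ✓; |HC| = 46.90 ✓; ∠HCZ = 90.90° ✓; |CZ| = 26.70 ✓; ∠(CZ, ZV) = 90.00° ✓; |ZV| = 18.60 ✗.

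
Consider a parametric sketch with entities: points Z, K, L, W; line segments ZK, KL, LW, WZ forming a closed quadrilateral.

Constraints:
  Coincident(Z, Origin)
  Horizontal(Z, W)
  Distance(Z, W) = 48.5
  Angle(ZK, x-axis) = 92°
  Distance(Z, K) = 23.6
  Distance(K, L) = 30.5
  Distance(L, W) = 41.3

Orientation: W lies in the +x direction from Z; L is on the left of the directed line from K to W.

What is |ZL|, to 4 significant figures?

44.72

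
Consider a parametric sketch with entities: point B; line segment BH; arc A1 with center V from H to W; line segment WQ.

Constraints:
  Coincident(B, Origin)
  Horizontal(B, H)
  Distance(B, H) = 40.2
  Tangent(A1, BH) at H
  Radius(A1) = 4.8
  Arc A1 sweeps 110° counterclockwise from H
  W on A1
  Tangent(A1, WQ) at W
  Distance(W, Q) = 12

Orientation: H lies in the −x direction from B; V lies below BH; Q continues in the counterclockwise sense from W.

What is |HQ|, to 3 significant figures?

17.7

B is at the origin; B and H share the same y with |BH| = 40.2 and H on the −x side, so H = (-40.2, 0.00). The tangent condition forces VH to be normal to BH, so V = H + (0, -4.8) = (-40.2, -4.80). On A1, H sits at bearing 90° from V; a 110° counterclockwise sweep puts W at bearing 200°, so W = V + 4.8·(cos 200°, sin 200°) = (-44.7, -6.44). A1 meets WQ tangentially, so VW is at right angles to WQ, so WQ runs along (−sin 200°, cos 200°); with |WQ| = 12.0, Q = (-40.6, -17.7). Then |HQ| = |Q − H| = 17.7.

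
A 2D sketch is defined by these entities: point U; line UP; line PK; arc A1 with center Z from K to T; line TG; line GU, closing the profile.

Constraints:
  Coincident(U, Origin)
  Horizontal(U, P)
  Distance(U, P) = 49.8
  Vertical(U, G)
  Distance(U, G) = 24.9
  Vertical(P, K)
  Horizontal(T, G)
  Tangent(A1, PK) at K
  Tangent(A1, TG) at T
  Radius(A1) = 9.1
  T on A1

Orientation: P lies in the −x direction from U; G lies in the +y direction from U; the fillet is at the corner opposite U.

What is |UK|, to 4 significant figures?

52.25

The virtual corner opposite U is at (-49.80, 24.90). Tangency of A1 to PK means the radius ZK is perpendicular to PK and the tangent condition forces ZT to be normal to TG, with radius 9.1, so the center Z sits 9.1 in from both sides at Z = (-40.70, 15.80). That places the tangent points at K = (-49.80, 15.80) on PK and T = (-40.70, 24.90) on TG. Then |UK| = |K − U| = 52.25.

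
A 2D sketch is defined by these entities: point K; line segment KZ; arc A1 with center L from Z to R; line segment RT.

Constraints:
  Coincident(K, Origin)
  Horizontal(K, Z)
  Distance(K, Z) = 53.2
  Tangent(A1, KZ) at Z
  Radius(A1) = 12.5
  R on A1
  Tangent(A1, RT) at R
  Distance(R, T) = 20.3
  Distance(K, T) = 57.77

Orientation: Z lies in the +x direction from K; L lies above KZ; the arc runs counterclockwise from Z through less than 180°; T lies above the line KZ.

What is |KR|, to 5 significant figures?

65.133

K is at the origin; KZ is horizontal with |KZ| = 53.2 and Z on the +x side, so Z = (53.200, 0.0000). A1 meets KZ tangentially, so LZ is at right angles to KZ, so L = Z + (0, 12.5) = (53.200, 12.500). Since LR ⟂ RT (tangency), |LT| = √(12.5² + 20.3²) = 23.840 regardless of where R sits on A1. So T lies on both circle(K, 57.77) and circle(L, 23.840); the above-KZ intersection is T = (45.829, 35.172). R is the foot of the tangent from T: R = (61.296, 22.024).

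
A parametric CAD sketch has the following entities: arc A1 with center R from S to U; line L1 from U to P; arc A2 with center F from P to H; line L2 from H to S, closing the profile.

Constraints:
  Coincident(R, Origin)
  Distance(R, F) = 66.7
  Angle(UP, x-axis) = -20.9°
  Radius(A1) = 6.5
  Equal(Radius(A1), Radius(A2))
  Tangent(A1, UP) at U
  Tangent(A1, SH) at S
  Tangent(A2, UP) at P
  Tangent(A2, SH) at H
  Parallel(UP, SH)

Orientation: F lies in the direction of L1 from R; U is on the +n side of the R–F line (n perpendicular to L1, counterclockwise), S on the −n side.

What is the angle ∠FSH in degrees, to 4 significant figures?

5.566°

The slot axis is L1's direction at -20.9°, so u = (cos -20.9°, sin -20.9°) = (0.9342, -0.3567) and n = (−sin -20.9°, cos -20.9°) = (0.3567, 0.9342). R is at the origin and F lies 66.7 along u from R, so F = 66.7·u = (62.31, -23.79). Tangency of A1 to both parallel lines with radius 6.5 puts U and S at R ± 6.5·n: U = (2.319, 6.072), S = (-2.319, -6.072). Equal radii place P and H the same way about F: P = F + 6.5·n = (64.63, -17.72), H = F − 6.5·n = (59.99, -29.87). Then cos ∠FSH = SF·SH / (|SF||SH|), giving 5.566°.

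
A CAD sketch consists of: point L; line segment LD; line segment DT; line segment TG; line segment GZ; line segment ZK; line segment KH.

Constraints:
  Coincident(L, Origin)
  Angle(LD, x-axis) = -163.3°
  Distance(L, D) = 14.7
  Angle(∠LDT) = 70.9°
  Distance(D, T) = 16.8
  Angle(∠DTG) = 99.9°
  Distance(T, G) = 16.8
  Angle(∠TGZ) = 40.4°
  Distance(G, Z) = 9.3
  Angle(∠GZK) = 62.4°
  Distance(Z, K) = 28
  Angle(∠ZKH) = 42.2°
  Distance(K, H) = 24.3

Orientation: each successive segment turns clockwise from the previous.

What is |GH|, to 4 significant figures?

9.883

L is at the origin; LD runs at -163.3° with length 14.7, so D = (-14.08, -4.224). ∠LDT = 70.9° gives DT at 87.60° from the x-axis; with |DT| = 16.8, T = (-13.38, 12.56). ∠DTG = 99.9° gives TG at 7.500° from the x-axis; with |TG| = 16.8, G = (3.280, 14.75). ∠TGZ = 40.4° gives GZ at -132.1° from the x-axis; with |GZ| = 9.3, Z = (-2.955, 7.854). ∠GZK = 62.4° gives ZK at 110.3° from the x-axis; with |ZK| = 28.0, K = (-12.67, 34.11). ∠ZKH = 42.2° gives KH at -27.50° from the x-axis; with |KH| = 24.3, H = (8.885, 22.89). Then |GH| = |H − G| = 9.883.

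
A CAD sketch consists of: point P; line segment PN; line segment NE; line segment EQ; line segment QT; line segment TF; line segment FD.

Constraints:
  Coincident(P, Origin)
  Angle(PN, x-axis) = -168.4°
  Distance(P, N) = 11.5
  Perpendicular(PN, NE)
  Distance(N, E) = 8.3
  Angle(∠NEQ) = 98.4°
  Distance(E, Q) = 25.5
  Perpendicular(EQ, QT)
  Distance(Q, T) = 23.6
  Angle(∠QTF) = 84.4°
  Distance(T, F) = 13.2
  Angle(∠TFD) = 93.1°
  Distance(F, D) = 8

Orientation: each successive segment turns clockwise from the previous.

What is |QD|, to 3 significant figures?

19.2

P is at the origin; PN runs at -168.4° with length 11.5, so N = (-11.3, -2.31). PN ⟂ NE, so NE runs at 102°; with |NE| = 8.3, E = (-12.9, 5.82). ∠NEQ = 98.4° gives EQ at 20.0° from the x-axis; with |EQ| = 25.5, Q = (11.0, 14.5). The perpendicularity gives QT at right angles to EQ, so QT runs at -70.0°; with |QT| = 23.6, T = (19.1, -7.64). ∠QTF = 84.4° gives TF at -166° from the x-axis; with |TF| = 13.2, F = (6.31, -10.9). ∠TFD = 93.1° gives FD at 108° from the x-axis; with |FD| = 8.0, D = (3.91, -3.29). Then |QD| = |D − Q| = 19.2.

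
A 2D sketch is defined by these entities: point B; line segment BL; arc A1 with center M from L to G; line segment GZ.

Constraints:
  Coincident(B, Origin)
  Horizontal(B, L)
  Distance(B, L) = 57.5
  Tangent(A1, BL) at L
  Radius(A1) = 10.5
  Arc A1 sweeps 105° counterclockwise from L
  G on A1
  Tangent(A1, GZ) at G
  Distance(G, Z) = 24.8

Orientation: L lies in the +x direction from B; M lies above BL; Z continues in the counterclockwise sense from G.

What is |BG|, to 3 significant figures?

68.9

Since A1 is tangent to BL there, ML ⟂ BL, so M = L + (0, 10.5) = (57.5, 10.5). On A1, L sits at bearing -90° from M; a 105° counterclockwise sweep puts G at bearing 15°, so G = M + 10.5·(cos 15°, sin 15°) = (67.6, 13.2). Then |BG| = |G − B| = 68.9.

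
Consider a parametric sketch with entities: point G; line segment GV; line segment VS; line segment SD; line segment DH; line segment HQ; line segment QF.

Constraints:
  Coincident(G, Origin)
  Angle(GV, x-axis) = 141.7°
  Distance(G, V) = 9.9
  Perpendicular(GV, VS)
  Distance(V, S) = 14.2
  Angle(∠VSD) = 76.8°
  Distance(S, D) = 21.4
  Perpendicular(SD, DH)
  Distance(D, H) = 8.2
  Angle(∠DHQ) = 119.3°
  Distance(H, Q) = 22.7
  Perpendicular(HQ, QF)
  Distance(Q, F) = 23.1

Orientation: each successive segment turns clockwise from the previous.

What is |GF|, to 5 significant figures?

25.762

G is at the origin; GV runs at 141.7° with length 9.9, so V = (-7.7693, 6.1358). The perpendicularity gives VS at right angles to GV, so VS runs at 51.700°; with |VS| = 14.2, S = (1.0316, 17.280). ∠VSD = 76.8° gives SD at -51.500° from the x-axis; with |SD| = 21.4, D = (14.353, 0.53182). SD ⟂ DH, so DH runs at -141.50°; with |DH| = 8.2, H = (7.9360, -4.5728). ∠DHQ = 119.3° gives HQ at 157.80° from the x-axis; with |HQ| = 22.7, Q = (-13.081, 4.0042). HQ is perpendicular to QF, so QF runs at 67.800°; with |QF| = 23.1, F = (-4.3531, 25.392). Then |GF| = |F − G| = 25.762.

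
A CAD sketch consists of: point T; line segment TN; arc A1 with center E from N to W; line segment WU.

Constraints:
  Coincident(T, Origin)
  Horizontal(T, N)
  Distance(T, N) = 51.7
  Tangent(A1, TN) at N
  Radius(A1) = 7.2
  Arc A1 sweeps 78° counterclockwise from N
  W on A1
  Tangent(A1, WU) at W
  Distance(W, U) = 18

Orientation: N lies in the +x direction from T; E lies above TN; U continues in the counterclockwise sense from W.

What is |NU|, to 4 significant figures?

25.68

T is at the origin; T and N share the same y with |TN| = 51.7 and N on the +x side, so N = (51.70, 0.000). Since A1 is tangent to TN there, EN ⟂ TN, so E = N + (0, 7.2) = (51.70, 7.200). On A1, N sits at bearing -90° from E; a 78° counterclockwise sweep puts W at bearing -12°, so W = E + 7.2·(cos -12°, sin -12°) = (58.74, 5.703). Since A1 is tangent to WU there, EW ⟂ WU, so WU runs along (−sin -12°, cos -12°); with |WU| = 18.0, U = (62.49, 23.31). Then |NU| = |U − N| = 25.68.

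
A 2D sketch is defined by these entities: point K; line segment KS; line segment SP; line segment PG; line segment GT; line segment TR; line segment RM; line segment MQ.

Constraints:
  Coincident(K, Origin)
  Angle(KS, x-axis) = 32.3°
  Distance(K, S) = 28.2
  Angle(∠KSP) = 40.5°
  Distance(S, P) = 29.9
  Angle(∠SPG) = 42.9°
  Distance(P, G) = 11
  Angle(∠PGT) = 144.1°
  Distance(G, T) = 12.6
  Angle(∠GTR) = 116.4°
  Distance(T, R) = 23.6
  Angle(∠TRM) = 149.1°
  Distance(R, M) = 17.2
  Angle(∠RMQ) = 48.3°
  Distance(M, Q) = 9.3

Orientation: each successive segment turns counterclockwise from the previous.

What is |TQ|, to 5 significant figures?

31.689

K is at the origin; KS runs at 32.3° with length 28.2, so S = (23.836, 15.069). ∠KSP = 40.5° gives SP at 171.80° from the x-axis; with |SP| = 29.9, P = (-5.7579, 19.333). ∠SPG = 42.9° gives PG at -51.100° from the x-axis; with |PG| = 11.0, G = (1.1497, 10.773). ∠PGT = 144.1° gives GT at -15.200° from the x-axis; with |GT| = 12.6, T = (13.309, 7.4691). ∠GTR = 116.4° gives TR at 48.400° from the x-axis; with |TR| = 23.6, R = (28.978, 25.117). ∠TRM = 149.1° gives RM at 79.300° from the x-axis; with |RM| = 17.2, M = (32.171, 42.018). ∠RMQ = 48.3° gives MQ at -149.00° from the x-axis; with |MQ| = 9.3, Q = (24.199, 37.228). Then |TQ| = |Q − T| = 31.689.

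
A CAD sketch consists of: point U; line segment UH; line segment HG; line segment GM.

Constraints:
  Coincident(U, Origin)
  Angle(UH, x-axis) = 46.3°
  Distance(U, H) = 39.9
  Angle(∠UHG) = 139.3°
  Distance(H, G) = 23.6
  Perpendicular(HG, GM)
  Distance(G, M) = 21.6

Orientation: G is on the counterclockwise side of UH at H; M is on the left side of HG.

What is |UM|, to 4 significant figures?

54.03

∠UHG = 139.3°, so HG runs at 46.3° + (180° − 139.3°) = 87.00° from the x-axis; with |HG| = 23.6, G = H + 23.6·(cos 87.00°, sin 87.00°) = (28.80, 52.41). HG is perpendicular to GM; with |GM| = 21.6 on the left of HG, M = G + 21.6·(-0.9986, 0.05234) = (7.231, 53.54). Then |UM| = |M − U| = 54.03.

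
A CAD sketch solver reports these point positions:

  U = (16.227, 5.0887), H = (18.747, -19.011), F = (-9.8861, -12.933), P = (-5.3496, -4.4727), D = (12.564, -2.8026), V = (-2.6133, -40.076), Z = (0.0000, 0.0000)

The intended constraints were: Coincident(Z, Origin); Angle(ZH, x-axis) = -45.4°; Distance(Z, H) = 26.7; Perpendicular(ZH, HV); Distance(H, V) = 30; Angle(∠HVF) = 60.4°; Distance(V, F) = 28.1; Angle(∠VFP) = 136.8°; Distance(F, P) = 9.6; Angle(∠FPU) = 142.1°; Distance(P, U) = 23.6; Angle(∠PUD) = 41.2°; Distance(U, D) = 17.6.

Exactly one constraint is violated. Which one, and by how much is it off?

Distance(U, D) = 17.6 — off by 8.90.

Z = (0.00, 0.00) ✓; ZH at -45.40° ✓; |ZH| = 26.70 ✓; ∠(ZH, HV) = 90.00° ✓; |HV| = 30.00 ✓; ∠HVF = 60.40° ✓; |VF| = 28.10 ✓; ∠VFP = 136.8° ✓; |FP| = 9.600 ✓; ∠FPU = 142.1° ✓; |PU| = 23.60 ✓; ∠PUD = 41.20° ✓; |UD| = 8.700 ✗.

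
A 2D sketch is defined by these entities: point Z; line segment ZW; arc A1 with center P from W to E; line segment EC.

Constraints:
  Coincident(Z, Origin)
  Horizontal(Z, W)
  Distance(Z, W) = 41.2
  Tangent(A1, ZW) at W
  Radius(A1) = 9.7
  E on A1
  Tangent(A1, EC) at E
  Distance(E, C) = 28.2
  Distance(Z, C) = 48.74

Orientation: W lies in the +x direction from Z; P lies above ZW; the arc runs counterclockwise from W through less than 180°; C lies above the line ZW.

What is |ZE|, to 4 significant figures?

51.23

Checks: Z = (0.00, 0.00) ✓; |PE| = 9.700 ✓; ∠(PE, EC) = 90.00° ✓; |EC| = 28.20 ✓; |ZC| = 48.74 ✓.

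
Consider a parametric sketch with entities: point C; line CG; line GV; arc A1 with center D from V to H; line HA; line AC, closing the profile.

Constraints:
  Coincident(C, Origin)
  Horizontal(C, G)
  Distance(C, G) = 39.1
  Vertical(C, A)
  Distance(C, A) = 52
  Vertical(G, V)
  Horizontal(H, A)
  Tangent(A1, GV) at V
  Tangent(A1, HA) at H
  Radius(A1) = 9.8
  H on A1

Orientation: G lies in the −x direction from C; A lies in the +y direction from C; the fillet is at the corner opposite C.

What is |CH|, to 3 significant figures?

59.7

C is at the origin; C and G share the same y with |CG| = 39.1 and G on the −x side, so G = (-39.1, 0.00). CA is vertical with |CA| = 52.0 and A on the +y side, so A = (0.00, 52.0). The virtual corner opposite C is at (-39.1, 52.0). Tangency of A1 to GV means the radius DV is perpendicular to GV and A1 meets HA tangentially, so DH is at right angles to HA, with radius 9.8, so the center D sits 9.8 in from both sides at D = (-29.3, 42.2). That places the tangent points at V = (-39.1, 42.2) on GV and H = (-29.3, 52.0) on HA. Then |CH| = |H − C| = 59.7.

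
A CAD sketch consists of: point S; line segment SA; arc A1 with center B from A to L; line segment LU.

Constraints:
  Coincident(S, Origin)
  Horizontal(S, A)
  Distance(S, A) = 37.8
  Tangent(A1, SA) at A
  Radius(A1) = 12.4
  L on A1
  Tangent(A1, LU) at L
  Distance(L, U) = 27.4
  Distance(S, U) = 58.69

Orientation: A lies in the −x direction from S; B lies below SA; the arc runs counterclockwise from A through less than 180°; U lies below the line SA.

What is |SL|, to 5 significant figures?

52.181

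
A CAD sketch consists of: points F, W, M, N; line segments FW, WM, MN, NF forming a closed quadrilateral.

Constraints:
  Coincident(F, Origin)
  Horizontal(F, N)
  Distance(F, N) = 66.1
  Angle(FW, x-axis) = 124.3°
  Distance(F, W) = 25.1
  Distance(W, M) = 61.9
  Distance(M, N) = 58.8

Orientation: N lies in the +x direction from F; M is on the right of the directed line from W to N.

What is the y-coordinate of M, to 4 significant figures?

-32.65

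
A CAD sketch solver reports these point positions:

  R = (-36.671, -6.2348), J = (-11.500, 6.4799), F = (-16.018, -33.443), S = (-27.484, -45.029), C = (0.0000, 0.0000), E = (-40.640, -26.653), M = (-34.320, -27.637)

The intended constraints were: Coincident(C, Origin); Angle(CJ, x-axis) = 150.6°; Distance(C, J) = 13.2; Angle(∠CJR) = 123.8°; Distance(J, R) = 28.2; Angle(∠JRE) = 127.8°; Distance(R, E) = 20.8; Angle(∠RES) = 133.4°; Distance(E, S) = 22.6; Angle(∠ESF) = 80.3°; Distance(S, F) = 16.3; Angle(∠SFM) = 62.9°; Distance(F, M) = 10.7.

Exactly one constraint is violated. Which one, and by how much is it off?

Distance(F, M) = 10.7 — off by 8.50.

C = (0.00, 0.00) ✓; CJ at 150.6° ✓; |CJ| = 13.20 ✓; ∠CJR = 123.8° ✓; |JR| = 28.20 ✓; ∠JRE = 127.8° ✓; |RE| = 20.80 ✓; ∠RES = 133.4° ✓; |ES| = 22.60 ✓; ∠ESF = 80.30° ✓; |SF| = 16.30 ✓; ∠SFM = 62.90° ✓; |FM| = 19.20 ✗.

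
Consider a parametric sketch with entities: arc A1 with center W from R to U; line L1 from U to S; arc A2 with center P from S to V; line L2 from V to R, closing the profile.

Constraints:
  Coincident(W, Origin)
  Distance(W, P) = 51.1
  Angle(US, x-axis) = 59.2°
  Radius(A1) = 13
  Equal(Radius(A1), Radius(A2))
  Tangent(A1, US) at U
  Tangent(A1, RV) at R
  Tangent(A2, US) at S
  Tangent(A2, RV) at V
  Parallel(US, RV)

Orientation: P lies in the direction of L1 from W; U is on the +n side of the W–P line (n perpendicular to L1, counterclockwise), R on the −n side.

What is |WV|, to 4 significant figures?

52.73

The slot axis is L1's direction at 59.2°, so u = (cos 59.2°, sin 59.2°) = (0.5120, 0.8590) and n = (−sin 59.2°, cos 59.2°) = (-0.8590, 0.5120). W is at the origin and P lies 51.1 along u from W, so P = 51.1·u = (26.17, 43.89). Tangency of A1 to both parallel lines with radius 13.0 puts U and R at W ± 13.0·n: U = (-11.17, 6.657), R = (11.17, -6.657). Equal radii place S and V the same way about P: S = P + 13.0·n = (15.00, 50.55), V = P − 13.0·n = (37.33, 37.24). Then |WV| = |V − W| = 52.73.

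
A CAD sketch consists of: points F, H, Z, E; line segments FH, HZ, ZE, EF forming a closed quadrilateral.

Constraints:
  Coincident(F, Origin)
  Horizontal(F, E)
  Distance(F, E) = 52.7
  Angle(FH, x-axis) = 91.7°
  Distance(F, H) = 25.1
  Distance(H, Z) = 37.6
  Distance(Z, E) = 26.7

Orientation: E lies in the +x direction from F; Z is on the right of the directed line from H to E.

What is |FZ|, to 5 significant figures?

26.065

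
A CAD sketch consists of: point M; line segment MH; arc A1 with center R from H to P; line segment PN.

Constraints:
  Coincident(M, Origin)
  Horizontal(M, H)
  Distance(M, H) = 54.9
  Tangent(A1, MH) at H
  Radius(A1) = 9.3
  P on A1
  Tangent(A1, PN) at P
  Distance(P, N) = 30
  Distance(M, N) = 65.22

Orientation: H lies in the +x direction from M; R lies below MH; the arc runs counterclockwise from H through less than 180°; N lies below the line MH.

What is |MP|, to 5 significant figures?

47.048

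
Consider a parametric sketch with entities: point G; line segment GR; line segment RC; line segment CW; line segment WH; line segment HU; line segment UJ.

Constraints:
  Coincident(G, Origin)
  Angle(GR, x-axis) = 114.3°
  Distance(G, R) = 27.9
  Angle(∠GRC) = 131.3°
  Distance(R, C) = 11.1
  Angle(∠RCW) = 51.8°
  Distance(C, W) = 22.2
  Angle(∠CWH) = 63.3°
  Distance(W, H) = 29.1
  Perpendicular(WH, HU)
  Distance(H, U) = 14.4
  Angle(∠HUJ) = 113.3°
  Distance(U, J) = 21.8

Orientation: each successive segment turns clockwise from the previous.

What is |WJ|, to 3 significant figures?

24.7

G is at the origin; GR runs at 114.3° with length 27.9, so R = (-11.5, 25.4). ∠GRC = 131.3° gives RC at 65.6° from the x-axis; with |RC| = 11.1, C = (-6.90, 35.5). ∠RCW = 51.8° gives CW at -62.6° from the x-axis; with |CW| = 22.2, W = (3.32, 15.8). ∠CWH = 63.3° gives WH at -179° from the x-axis; with |WH| = 29.1, H = (-25.8, 15.5). WH is perpendicular to HU, so HU runs at 90.7°; with |HU| = 14.4, U = (-26.0, 29.9). ∠HUJ = 113.3° gives UJ at 24.0° from the x-axis; with |UJ| = 21.8, J = (-6.04, 38.7). Then |WJ| = |J − W| = 24.7.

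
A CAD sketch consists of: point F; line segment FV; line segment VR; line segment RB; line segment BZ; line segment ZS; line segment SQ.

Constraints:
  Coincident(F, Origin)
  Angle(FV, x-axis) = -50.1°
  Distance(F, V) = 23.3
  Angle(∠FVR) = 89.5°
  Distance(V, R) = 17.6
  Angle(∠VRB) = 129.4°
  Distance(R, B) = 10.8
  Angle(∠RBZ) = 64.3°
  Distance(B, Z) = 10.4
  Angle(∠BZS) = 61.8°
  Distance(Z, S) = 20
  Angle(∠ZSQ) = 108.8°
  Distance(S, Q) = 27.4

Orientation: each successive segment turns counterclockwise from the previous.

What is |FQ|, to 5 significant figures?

57.532

∠BZS = 61.8° gives ZS at -35.100° from the x-axis; with |ZS| = 20.0, S = (35.232, -11.843). ∠ZSQ = 108.8° gives SQ at 36.100° from the x-axis; with |SQ| = 27.4, Q = (57.371, 4.3013). Then |FQ| = |Q − F| = 57.532.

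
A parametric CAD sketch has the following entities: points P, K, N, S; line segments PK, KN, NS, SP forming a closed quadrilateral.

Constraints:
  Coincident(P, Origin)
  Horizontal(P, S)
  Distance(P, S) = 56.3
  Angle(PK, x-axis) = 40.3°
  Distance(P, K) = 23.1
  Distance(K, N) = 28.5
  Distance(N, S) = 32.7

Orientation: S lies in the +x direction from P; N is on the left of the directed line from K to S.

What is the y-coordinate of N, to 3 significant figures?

29.5

P is at the origin; P and S share the same y with |PS| = 56.3 and S in +x, so S = (56.3, 0). PK runs at 40.3° with |PK| = 23.1, so K = (17.6, 14.9). N is determined by |KN| = 28.5 and |NS| = 32.7 together: it lies at the intersection of circle(K, 28.5) and circle(S, 32.7). With |KS| = 41.5, the foot of the radical line on KS is 17.6 from K and the perpendicular offset is √(28.5² − 17.6²) = 22.4. Taking the left-of-KS solution: N = (42.1, 29.5).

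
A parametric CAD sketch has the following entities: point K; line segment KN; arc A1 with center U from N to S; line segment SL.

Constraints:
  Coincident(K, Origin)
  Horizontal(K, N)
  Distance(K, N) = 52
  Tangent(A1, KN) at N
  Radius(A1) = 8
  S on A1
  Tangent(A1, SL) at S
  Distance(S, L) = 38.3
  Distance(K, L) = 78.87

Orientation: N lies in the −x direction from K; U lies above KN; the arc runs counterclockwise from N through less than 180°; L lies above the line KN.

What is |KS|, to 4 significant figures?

46.73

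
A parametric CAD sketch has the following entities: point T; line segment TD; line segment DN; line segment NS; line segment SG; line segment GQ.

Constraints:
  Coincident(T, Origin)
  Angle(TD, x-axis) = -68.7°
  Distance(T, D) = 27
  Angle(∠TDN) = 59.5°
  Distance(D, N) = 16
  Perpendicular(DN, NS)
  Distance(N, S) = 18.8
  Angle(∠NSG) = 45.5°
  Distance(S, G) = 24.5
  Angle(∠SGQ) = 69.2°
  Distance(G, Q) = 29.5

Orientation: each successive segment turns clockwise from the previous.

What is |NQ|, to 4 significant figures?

14.19

T is at the origin; TD runs at -68.7° with length 27.0, so D = (9.808, -25.16). ∠TDN = 59.5° gives DN at 170.8° from the x-axis; with |DN| = 16.0, N = (-5.986, -22.60). The perpendicularity gives NS at right angles to DN, so NS runs at 80.80°; with |NS| = 18.8, S = (-2.981, -4.039). ∠NSG = 45.5° gives SG at -53.70° from the x-axis; with |SG| = 24.5, G = (11.52, -23.78). ∠SGQ = 69.2° gives GQ at -164.5° from the x-axis; with |GQ| = 29.5, Q = (-16.90, -31.67). Then |NQ| = |Q − N| = 14.19.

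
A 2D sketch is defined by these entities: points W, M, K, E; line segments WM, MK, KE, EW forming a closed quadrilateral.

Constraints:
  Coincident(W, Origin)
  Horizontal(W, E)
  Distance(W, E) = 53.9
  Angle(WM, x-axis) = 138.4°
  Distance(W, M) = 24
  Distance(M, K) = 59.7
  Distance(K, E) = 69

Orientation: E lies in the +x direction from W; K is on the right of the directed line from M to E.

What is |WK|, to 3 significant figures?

41.4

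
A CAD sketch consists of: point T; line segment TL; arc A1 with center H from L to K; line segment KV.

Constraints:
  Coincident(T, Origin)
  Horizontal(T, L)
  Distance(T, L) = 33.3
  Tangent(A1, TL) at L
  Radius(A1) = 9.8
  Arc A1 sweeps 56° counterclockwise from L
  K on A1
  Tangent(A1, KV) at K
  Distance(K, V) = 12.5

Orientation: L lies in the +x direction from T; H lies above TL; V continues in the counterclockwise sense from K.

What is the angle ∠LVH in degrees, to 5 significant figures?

26.267°

T is at the origin; T and L share the same y with |TL| = 33.3 and L on the +x side, so L = (33.300, 0.0000). The tangent condition forces HL to be normal to TL, so H = L + (0, 9.8) = (33.300, 9.8000). On A1, L sits at bearing -90° from H; a 56° counterclockwise sweep puts K at bearing -34°, so K = H + 9.8·(cos -34°, sin -34°) = (41.425, 4.3199). The tangent condition forces HK to be normal to KV, so KV runs along (−sin -34°, cos -34°); with |KV| = 12.5, V = (48.414, 14.683). Then cos ∠LVH = VL·VH / (|VL||VH|), giving 26.267°.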